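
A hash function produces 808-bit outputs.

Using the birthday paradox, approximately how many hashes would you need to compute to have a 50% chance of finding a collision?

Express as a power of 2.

Step 1: The birthday paradox gives collision probability ~50% after sqrt(2^n) = 2^(n/2) hashes.
Step 2: For 808-bit output: 2^(808/2) = 2^404.
Step 3: Approximately 2^404 hash computations needed.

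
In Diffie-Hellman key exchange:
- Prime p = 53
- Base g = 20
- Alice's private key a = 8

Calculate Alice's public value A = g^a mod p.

Step 1: A = g^a mod p = 20^8 mod 53.
  20^1 mod 53 = 20
  20^2 mod 53 = (20 * 20) mod 53 = 29
  20^3 mod 53 = (29 * 20) mod 53 = 50
  20^4 mod 53 = (50 * 20) mod 53 = 46
  20^5 mod 53 = (46 * 20) mod 53 = 19
  20^6 mod 53 = (19 * 20) mod 53 = 9
  20^7 mod 53 = (9 * 20) mod 53 = 21
  20^8 mod 53 = (21 * 20) mod 53 = 49
Result: A = 49.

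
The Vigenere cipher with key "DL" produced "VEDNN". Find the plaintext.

Step 1: Extend key: DLDLD
Step 2: Decrypt each letter (c - k) mod 26:
  V(21) - D(3) = (21-3) mod 26 = 18 = S
  E(4) - L(11) = (4-11) mod 26 = 19 = T
  D(3) - D(3) = (3-3) mod 26 = 0 = A
  N(13) - L(11) = (13-11) mod 26 = 2 = C
  N(13) - D(3) = (13-3) mod 26 = 10 = K
Plaintext: STACK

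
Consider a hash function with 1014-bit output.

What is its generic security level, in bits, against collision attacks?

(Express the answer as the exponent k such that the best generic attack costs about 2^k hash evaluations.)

Step 1: The hash has a 1014-bit output.
Step 2: Collision resistance means it should be infeasible to find any x != y with h(x) = h(y).
By the birthday bound, a generic collision search succeeds after about sqrt(2^1014) = 2^(1014/2) = 2^507 evaluations.
Step 3: Security level = 507 bits.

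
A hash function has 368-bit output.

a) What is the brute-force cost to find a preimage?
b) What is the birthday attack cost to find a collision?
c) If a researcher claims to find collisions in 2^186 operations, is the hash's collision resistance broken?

Step 1: Preimage resistance requires brute-force of 2^368 operations.
Step 2: Collision resistance (birthday bound) = 2^(368/2) = 2^184.
Step 3: The claimed attack costs 2^186 operations.
Step 4: Since 2^186 >= 2^184, the claimed attack is no faster than the generic birthday attack, so this does not break collision resistance.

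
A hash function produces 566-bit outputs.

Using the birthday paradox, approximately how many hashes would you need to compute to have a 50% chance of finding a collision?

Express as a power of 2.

Step 1: The birthday paradox gives collision probability ~50% after sqrt(2^n) = 2^(n/2) hashes.
Step 2: For 566-bit output: 2^(566/2) = 2^283.
Step 3: Approximately 2^283 hash computations needed.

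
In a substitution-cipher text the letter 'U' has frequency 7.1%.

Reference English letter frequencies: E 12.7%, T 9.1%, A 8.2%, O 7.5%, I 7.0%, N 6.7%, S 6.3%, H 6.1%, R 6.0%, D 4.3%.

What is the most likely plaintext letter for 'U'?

Step 1: The observed frequency is 7.1%.
Step 2: Compare with English frequencies:
  E: 12.7% (difference: 5.6%)
  T: 9.1% (difference: 2.0%)
  A: 8.2% (difference: 1.1%)
  O: 7.5% (difference: 0.4%)
  I: 7.0% (difference: 0.1%) <-- closest
  N: 6.7% (difference: 0.4%)
  S: 6.3% (difference: 0.8%)
  H: 6.1% (difference: 1.0%)
  R: 6.0% (difference: 1.1%)
  D: 4.3% (difference: 2.8%)
Step 3: 'U' most likely represents 'I' (frequency 7.0%).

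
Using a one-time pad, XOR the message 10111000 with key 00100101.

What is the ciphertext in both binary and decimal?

Step 1: Write out the XOR operation bit by bit:
  Message: 10111000
  Key:     00100101
  XOR:     10011101
Step 2: Convert to decimal: 10011101 = 157.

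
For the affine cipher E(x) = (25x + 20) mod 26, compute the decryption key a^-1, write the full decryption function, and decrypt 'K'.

Step 1: Find a^-1, the modular inverse of 25 mod 26.
Step 2: We need 25 * a^-1 = 1 (mod 26).
Step 3: 25 * 25 = 625 = 24 * 26 + 1, so a^-1 = 25.
Step 4: D(y) = 25(y - 20) mod 26.
Step 5: Apply to 'K' (y = 10): D(10) = 25 * (10 - 20) mod 26 = 25 * -10 mod 26 = 10 -> 'K'.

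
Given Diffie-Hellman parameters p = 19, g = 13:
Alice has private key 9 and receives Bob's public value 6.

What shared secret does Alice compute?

Step 1: s = B^a mod p = 6^9 mod 19.
  6^1 mod 19 = 6
  6^2 mod 19 = (6 * 6) mod 19 = 17
  6^3 mod 19 = (17 * 6) mod 19 = 7
  6^4 mod 19 = (7 * 6) mod 19 = 4
  6^5 mod 19 = (4 * 6) mod 19 = 5
  6^6 mod 19 = (5 * 6) mod 19 = 11
  6^7 mod 19 = (11 * 6) mod 19 = 9
  6^8 mod 19 = (9 * 6) mod 19 = 16
  6^9 mod 19 = (16 * 6) mod 19 = 1
Result: shared secret = 1.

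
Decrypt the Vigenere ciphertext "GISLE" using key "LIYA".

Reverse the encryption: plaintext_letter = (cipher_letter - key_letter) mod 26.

Step 1: Extend key: LIYAL
Step 2: Decrypt each letter (c - k) mod 26:
  G(6) - L(11) = (6-11) mod 26 = 21 = V
  I(8) - I(8) = (8-8) mod 26 = 0 = A
  S(18) - Y(24) = (18-24) mod 26 = 20 = U
  L(11) - A(0) = (11-0) mod 26 = 11 = L
  E(4) - L(11) = (4-11) mod 26 = 19 = T
Plaintext: VAULT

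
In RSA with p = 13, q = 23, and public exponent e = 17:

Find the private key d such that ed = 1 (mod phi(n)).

Step 1: n = 13 * 23 = 299.
Step 2: phi(n) = 12 * 22 = 264.
Step 3: Find d such that 17 * d = 1 (mod 264).
Step 4: d = 17^(-1) mod 264 = 233.
Verification: 17 * 233 = 3961 = 15 * 264 + 1.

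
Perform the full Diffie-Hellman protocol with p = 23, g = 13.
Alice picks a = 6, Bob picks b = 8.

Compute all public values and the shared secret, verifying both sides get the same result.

Step 1: A = g^a mod p = 13^6 mod 23 = 6.
Step 2: B = g^b mod p = 13^8 mod 23 = 2.
Step 3: Alice computes s = B^a mod p = 2^6 mod 23 = 18.
Step 4: Bob computes s = A^b mod p = 6^8 mod 23 = 18.
Both sides agree: shared secret = 18.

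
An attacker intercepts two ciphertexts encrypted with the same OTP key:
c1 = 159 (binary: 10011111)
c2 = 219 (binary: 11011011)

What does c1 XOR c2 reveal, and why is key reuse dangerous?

Step 1: c1 XOR c2 = (m1 XOR k) XOR (m2 XOR k).
Step 2: By XOR associativity/commutativity: = m1 XOR m2 XOR k XOR k = m1 XOR m2.
Step 3: 10011111 XOR 11011011 = 01000100 = 68.
Step 4: The key cancels out! An attacker learns m1 XOR m2 = 68, revealing the relationship between plaintexts.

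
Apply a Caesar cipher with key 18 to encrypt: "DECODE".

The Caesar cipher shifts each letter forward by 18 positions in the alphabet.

Step 1: For each letter, shift forward by 18 positions (mod 26).
  D (position 3) -> position (3+18) mod 26 = 21 -> V
  E (position 4) -> position (4+18) mod 26 = 22 -> W
  C (position 2) -> position (2+18) mod 26 = 20 -> U
  O (position 14) -> position (14+18) mod 26 = 6 -> G
  D (position 3) -> position (3+18) mod 26 = 21 -> V
  E (position 4) -> position (4+18) mod 26 = 22 -> W
Result: VWUGVW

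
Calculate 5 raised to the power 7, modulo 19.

Step 1: Compute 5^7 mod 19 step by step, reducing modulo 19 at each step.
  5^1 mod 19 = 5
  5^2 mod 19 = (5 * 5) mod 19 = 6
  5^3 mod 19 = (6 * 5) mod 19 = 11
  5^4 mod 19 = (11 * 5) mod 19 = 17
  5^5 mod 19 = (17 * 5) mod 19 = 9
  5^6 mod 19 = (9 * 5) mod 19 = 7
  5^7 mod 19 = (7 * 5) mod 19 = 16
Step 2: Result = 16.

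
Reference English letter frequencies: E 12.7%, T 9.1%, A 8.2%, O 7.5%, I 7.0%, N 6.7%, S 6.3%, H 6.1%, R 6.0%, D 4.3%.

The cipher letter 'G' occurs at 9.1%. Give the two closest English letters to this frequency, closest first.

Step 1: Observed frequency of 'G' is 9.1%.
Step 2: Compute distances to each reference frequency and sort:
  T (9.1%): difference = 0.0% <-- BEST
  A (8.2%): difference = 0.9% <-- RUNNER-UP
  O (7.5%): difference = 1.6%
  I (7.0%): difference = 2.1%
  N (6.7%): difference = 2.4%
Step 3: Most likely is 'T' (9.1%, diff 0.0%); second most likely is 'A' (8.2%, diff 0.9%).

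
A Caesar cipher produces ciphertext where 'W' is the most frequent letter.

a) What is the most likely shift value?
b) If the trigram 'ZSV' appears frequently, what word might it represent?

Step 1: In English, 'E' is the most frequent letter (12.7%).
Step 2: The most frequent ciphertext letter is 'W' (position 22).
Step 3: Shift = (22 - 4) mod 26 = 18.
Step 4: Decrypt 'ZSV' by shifting back 18:
  Z -> H
  S -> A
  V -> D
Step 5: 'ZSV' decrypts to 'HAD'.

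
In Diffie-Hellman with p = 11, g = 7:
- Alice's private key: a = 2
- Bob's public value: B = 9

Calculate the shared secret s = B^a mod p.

Step 1: s = B^a mod p = 9^2 mod 11.
  9^1 mod 11 = 9
  9^2 mod 11 = (9 * 9) mod 11 = 4
Result: shared secret = 4.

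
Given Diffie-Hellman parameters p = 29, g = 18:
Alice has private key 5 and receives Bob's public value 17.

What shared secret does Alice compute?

Step 1: s = B^a mod p = 17^5 mod 29.
  17^1 mod 29 = 17
  17^2 mod 29 = (17 * 17) mod 29 = 28
  17^3 mod 29 = (28 * 17) mod 29 = 12
  17^4 mod 29 = (12 * 17) mod 29 = 1
  17^5 mod 29 = (1 * 17) mod 29 = 17
Result: shared secret = 17.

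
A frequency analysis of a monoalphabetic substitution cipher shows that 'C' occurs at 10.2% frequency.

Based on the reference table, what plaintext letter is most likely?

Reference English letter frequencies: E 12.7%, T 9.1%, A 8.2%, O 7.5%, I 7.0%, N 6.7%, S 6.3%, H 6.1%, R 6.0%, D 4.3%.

Step 1: The observed frequency is 10.2%.
Step 2: Compare with English frequencies:
  E: 12.7% (difference: 2.5%)
  T: 9.1% (difference: 1.1%) <-- closest
  A: 8.2% (difference: 2.0%)
  O: 7.5% (difference: 2.7%)
  I: 7.0% (difference: 3.2%)
  N: 6.7% (difference: 3.5%)
  S: 6.3% (difference: 3.9%)
  H: 6.1% (difference: 4.1%)
  R: 6.0% (difference: 4.2%)
  D: 4.3% (difference: 5.9%)
Step 3: 'C' most likely represents 'T' (frequency 9.1%).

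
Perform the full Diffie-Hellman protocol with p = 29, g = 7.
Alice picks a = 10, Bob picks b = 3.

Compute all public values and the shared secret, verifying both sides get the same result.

Step 1: A = g^a mod p = 7^10 mod 29 = 24.
Step 2: B = g^b mod p = 7^3 mod 29 = 24.
Step 3: Alice computes s = B^a mod p = 24^10 mod 29 = 20.
Step 4: Bob computes s = A^b mod p = 24^3 mod 29 = 20.
Both sides agree: shared secret = 20.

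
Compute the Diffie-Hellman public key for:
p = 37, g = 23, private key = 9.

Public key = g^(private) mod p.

Step 1: A = g^a mod p = 23^9 mod 37.
  23^1 mod 37 = 23
  23^2 mod 37 = (23 * 23) mod 37 = 11
  23^3 mod 37 = (11 * 23) mod 37 = 31
  23^4 mod 37 = (31 * 23) mod 37 = 10
  23^5 mod 37 = (10 * 23) mod 37 = 8
  23^6 mod 37 = (8 * 23) mod 37 = 36
  23^7 mod 37 = (36 * 23) mod 37 = 14
  23^8 mod 37 = (14 * 23) mod 37 = 26
  23^9 mod 37 = (26 * 23) mod 37 = 6
Result: A = 6.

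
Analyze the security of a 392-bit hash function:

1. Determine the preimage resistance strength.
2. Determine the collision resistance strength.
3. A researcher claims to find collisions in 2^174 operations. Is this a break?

Step 1: Preimage resistance requires brute-force of 2^392 operations.
Step 2: Collision resistance (birthday bound) = 2^(392/2) = 2^196.
Step 3: The claimed attack costs 2^174 operations.
Step 4: Since 2^174 < 2^196, the claimed attack beats the generic birthday bound, so collision resistance is broken.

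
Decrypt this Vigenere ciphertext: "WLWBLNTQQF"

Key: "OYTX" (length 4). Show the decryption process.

Step 1: Key 'OYTX' has length 4. Extended key: OYTXOYTXOY
Step 2: Decrypt each position:
  W(22) - O(14) = 8 = I
  L(11) - Y(24) = 13 = N
  W(22) - T(19) = 3 = D
  B(1) - X(23) = 4 = E
  L(11) - O(14) = 23 = X
  N(13) - Y(24) = 15 = P
  T(19) - T(19) = 0 = A
  Q(16) - X(23) = 19 = T
  Q(16) - O(14) = 2 = C
  F(5) - Y(24) = 7 = H
Plaintext: INDEXPATCH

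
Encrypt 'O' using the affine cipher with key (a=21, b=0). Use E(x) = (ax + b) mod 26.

Step 1: Convert 'O' to number: x = 14.
Step 2: E(14) = (21 * 14 + 0) mod 26 = 294 mod 26 = 8.
Step 3: Convert 8 back to letter: I.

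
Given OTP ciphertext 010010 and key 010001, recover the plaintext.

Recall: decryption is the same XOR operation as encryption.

Step 1: XOR ciphertext with key:
  Ciphertext: 010010
  Key:        010001
  XOR:        000011
Step 2: Plaintext = 000011 = 3 in decimal.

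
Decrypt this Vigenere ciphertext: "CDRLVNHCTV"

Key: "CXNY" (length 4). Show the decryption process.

Step 1: Key 'CXNY' has length 4. Extended key: CXNYCXNYCX
Step 2: Decrypt each position:
  C(2) - C(2) = 0 = A
  D(3) - X(23) = 6 = G
  R(17) - N(13) = 4 = E
  L(11) - Y(24) = 13 = N
  V(21) - C(2) = 19 = T
  N(13) - X(23) = 16 = Q
  H(7) - N(13) = 20 = U
  C(2) - Y(24) = 4 = E
  T(19) - C(2) = 17 = R
  V(21) - X(23) = 24 = Y
Plaintext: AGENTQUERY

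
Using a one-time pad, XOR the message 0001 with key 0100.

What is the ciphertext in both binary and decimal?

Step 1: Write out the XOR operation bit by bit:
  Message: 0001
  Key:     0100
  XOR:     0101
Step 2: Convert to decimal: 0101 = 5.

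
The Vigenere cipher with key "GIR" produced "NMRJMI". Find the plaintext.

Step 1: Extend key: GIRGIR
Step 2: Decrypt each letter (c - k) mod 26:
  N(13) - G(6) = (13-6) mod 26 = 7 = H
  M(12) - I(8) = (12-8) mod 26 = 4 = E
  R(17) - R(17) = (17-17) mod 26 = 0 = A
  J(9) - G(6) = (9-6) mod 26 = 3 = D
  M(12) - I(8) = (12-8) mod 26 = 4 = E
  I(8) - R(17) = (8-17) mod 26 = 17 = R
Plaintext: HEADER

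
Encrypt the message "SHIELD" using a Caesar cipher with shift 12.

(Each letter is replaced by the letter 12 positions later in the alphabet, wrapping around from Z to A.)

Step 1: For each letter, shift forward by 12 positions (mod 26).
  S (position 18) -> position (18+12) mod 26 = 4 -> E
  H (position 7) -> position (7+12) mod 26 = 19 -> T
  I (position 8) -> position (8+12) mod 26 = 20 -> U
  E (position 4) -> position (4+12) mod 26 = 16 -> Q
  L (position 11) -> position (11+12) mod 26 = 23 -> X
  D (position 3) -> position (3+12) mod 26 = 15 -> P
Result: ETUQXP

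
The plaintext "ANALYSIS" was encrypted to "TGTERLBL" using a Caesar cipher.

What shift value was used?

Step 1: Compare first letters: A (position 0) -> T (position 19).
Step 2: Shift = (19 - 0) mod 26 = 19.
The shift value is 19.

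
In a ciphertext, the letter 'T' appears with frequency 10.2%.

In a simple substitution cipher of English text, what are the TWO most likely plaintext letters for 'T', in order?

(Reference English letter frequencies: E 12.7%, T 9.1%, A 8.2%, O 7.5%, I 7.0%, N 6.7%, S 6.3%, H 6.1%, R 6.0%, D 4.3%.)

Step 1: Observed frequency of 'T' is 10.2%.
Step 2: Compute distances to each reference frequency and sort:
  T (9.1%): difference = 1.1% <-- BEST
  A (8.2%): difference = 2.0% <-- RUNNER-UP
  E (12.7%): difference = 2.5%
  O (7.5%): difference = 2.7%
  I (7.0%): difference = 3.2%
Step 3: Most likely is 'T' (9.1%, diff 1.1%); second most likely is 'A' (8.2%, diff 2.0%).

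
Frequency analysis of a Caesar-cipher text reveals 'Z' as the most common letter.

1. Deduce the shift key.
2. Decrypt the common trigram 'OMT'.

Step 1: In English, 'E' is the most frequent letter (12.7%).
Step 2: The most frequent ciphertext letter is 'Z' (position 25).
Step 3: Shift = (25 - 4) mod 26 = 21.
Step 4: Decrypt 'OMT' by shifting back 21:
  O -> T
  M -> R
  T -> Y
Step 5: 'OMT' decrypts to 'TRY'.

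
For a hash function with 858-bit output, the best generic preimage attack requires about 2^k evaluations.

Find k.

Step 1: The hash has a 858-bit output.
Step 2: Preimage resistance means: given a digest h(x), it should be infeasible to find any input that hashes to it.
With a 858-bit output there are 2^858 possible digests, so a generic brute-force preimage search costs about 2^858 evaluations.
Step 3: Security level = 858 bits.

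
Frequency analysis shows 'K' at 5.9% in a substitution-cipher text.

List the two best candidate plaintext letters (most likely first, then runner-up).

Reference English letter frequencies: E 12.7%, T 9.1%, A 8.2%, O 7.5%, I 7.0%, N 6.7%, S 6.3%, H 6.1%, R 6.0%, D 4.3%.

Step 1: Observed frequency of 'K' is 5.9%.
Step 2: Compute distances to each reference frequency and sort:
  R (6.0%): difference = 0.1% <-- BEST
  H (6.1%): difference = 0.2% <-- RUNNER-UP
  S (6.3%): difference = 0.4%
  N (6.7%): difference = 0.8%
  I (7.0%): difference = 1.1%
Step 3: Most likely is 'R' (6.0%, diff 0.1%); second most likely is 'H' (6.1%, diff 0.2%).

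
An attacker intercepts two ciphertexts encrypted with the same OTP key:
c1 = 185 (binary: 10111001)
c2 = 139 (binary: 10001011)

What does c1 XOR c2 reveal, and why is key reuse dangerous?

Step 1: c1 XOR c2 = (m1 XOR k) XOR (m2 XOR k).
Step 2: By XOR associativity/commutativity: = m1 XOR m2 XOR k XOR k = m1 XOR m2.
Step 3: 10111001 XOR 10001011 = 00110010 = 50.
Step 4: The key cancels out! An attacker learns m1 XOR m2 = 50, revealing the relationship between plaintexts.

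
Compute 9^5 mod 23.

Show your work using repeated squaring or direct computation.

Step 1: Compute 9^5 mod 23 step by step, reducing modulo 23 at each step.
  9^1 mod 23 = 9
  9^2 mod 23 = (9 * 9) mod 23 = 12
  9^3 mod 23 = (12 * 9) mod 23 = 16
  9^4 mod 23 = (16 * 9) mod 23 = 6
  9^5 mod 23 = (6 * 9) mod 23 = 8
Step 2: Result = 8.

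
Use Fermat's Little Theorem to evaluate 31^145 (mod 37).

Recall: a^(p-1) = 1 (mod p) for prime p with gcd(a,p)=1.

Step 1: Since 37 is prime, by Fermat's Little Theorem: 31^36 = 1 (mod 37).
Step 2: Reduce exponent: 145 mod 36 = 1.
Step 3: So 31^145 = 31^1 (mod 37).
Step 4: 31^1 mod 37 = 31.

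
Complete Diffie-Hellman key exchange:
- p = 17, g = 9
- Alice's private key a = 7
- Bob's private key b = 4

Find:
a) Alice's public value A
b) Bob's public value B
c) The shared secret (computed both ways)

Step 1: A = g^a mod p = 9^7 mod 17 = 2.
Step 2: B = g^b mod p = 9^4 mod 17 = 16.
Step 3: Alice computes s = B^a mod p = 16^7 mod 17 = 16.
Step 4: Bob computes s = A^b mod p = 2^4 mod 17 = 16.
Both sides agree: shared secret = 16.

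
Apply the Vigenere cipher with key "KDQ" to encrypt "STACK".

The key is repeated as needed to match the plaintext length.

Step 1: Repeat key to match plaintext length:
  Plaintext: STACK
  Key:       KDQKD
Step 2: Encrypt each letter:
  S(18) + K(10) = (18+10) mod 26 = 2 = C
  T(19) + D(3) = (19+3) mod 26 = 22 = W
  A(0) + Q(16) = (0+16) mod 26 = 16 = Q
  C(2) + K(10) = (2+10) mod 26 = 12 = M
  K(10) + D(3) = (10+3) mod 26 = 13 = N
Ciphertext: CWQMN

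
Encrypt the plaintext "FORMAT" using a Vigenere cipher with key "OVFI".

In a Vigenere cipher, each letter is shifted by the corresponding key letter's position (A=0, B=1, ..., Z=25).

Step 1: Repeat key to match plaintext length:
  Plaintext: FORMAT
  Key:       OVFIOV
Step 2: Encrypt each letter:
  F(5) + O(14) = (5+14) mod 26 = 19 = T
  O(14) + V(21) = (14+21) mod 26 = 9 = J
  R(17) + F(5) = (17+5) mod 26 = 22 = W
  M(12) + I(8) = (12+8) mod 26 = 20 = U
  A(0) + O(14) = (0+14) mod 26 = 14 = O
  T(19) + V(21) = (19+21) mod 26 = 14 = O
Ciphertext: TJWUOO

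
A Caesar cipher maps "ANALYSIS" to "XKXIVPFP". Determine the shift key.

Step 1: Compare first letters: A (position 0) -> X (position 23).
Step 2: Shift = (23 - 0) mod 26 = 23.
The shift value is 23.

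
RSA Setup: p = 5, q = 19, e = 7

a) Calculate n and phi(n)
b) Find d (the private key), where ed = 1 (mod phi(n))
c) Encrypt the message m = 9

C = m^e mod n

Step 1: n = 5 * 19 = 95.
Step 2: phi(n) = (5-1)(19-1) = 4 * 18 = 72.
Step 3: Find d = 7^(-1) mod 72 = 31.
  Verify: 7 * 31 = 217 = 1 (mod 72).
Step 4: C = 9^7 mod 95 = 4.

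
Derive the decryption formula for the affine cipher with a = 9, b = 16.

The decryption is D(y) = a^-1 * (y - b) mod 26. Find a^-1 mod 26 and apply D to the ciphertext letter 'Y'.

Step 1: Find a^-1, the modular inverse of 9 mod 26.
Step 2: We need 9 * a^-1 = 1 (mod 26).
Step 3: 9 * 3 = 27 = 1 * 26 + 1, so a^-1 = 3.
Step 4: D(y) = 3(y - 16) mod 26.
Step 5: Apply to 'Y' (y = 24): D(24) = 3 * (24 - 16) mod 26 = 3 * 8 mod 26 = 24 -> 'Y'.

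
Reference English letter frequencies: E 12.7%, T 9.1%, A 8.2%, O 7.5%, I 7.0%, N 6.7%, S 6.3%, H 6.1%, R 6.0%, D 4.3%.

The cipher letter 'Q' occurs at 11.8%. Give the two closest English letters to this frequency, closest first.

Step 1: Observed frequency of 'Q' is 11.8%.
Step 2: Compute distances to each reference frequency and sort:
  E (12.7%): difference = 0.9% <-- BEST
  T (9.1%): difference = 2.7% <-- RUNNER-UP
  A (8.2%): difference = 3.6%
  O (7.5%): difference = 4.3%
  I (7.0%): difference = 4.8%
Step 3: Most likely is 'E' (12.7%, diff 0.9%); second most likely is 'T' (9.1%, diff 2.7%).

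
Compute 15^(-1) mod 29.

Step 1: We need x such that 15 * x = 1 (mod 29).
Step 2: Using the extended Euclidean algorithm or trial:
  15 * 2 = 30 = 1 * 29 + 1.
Step 3: Since 30 mod 29 = 1, the inverse is x = 2.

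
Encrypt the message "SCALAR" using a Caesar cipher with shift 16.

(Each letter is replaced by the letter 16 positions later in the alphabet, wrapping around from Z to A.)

Step 1: For each letter, shift forward by 16 positions (mod 26).
  S (position 18) -> position (18+16) mod 26 = 8 -> I
  C (position 2) -> position (2+16) mod 26 = 18 -> S
  A (position 0) -> position (0+16) mod 26 = 16 -> Q
  L (position 11) -> position (11+16) mod 26 = 1 -> B
  A (position 0) -> position (0+16) mod 26 = 16 -> Q
  R (position 17) -> position (17+16) mod 26 = 7 -> H
Result: ISQBQH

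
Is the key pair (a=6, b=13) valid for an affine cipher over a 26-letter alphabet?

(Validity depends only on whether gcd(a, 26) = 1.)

Step 1: Compute gcd(6, 26).
Step 2: gcd(6, 26) = 2.
Since gcd = 2 != 1, 6 shares a common factor with 26, so it cannot be used.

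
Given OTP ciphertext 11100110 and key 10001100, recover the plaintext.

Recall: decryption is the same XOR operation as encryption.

Step 1: XOR ciphertext with key:
  Ciphertext: 11100110
  Key:        10001100
  XOR:        01101010
Step 2: Plaintext = 01101010 = 106 in decimal.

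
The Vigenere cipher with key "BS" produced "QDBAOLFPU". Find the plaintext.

Step 1: Extend key: BSBSBSBSB
Step 2: Decrypt each letter (c - k) mod 26:
  Q(16) - B(1) = (16-1) mod 26 = 15 = P
  D(3) - S(18) = (3-18) mod 26 = 11 = L
  B(1) - B(1) = (1-1) mod 26 = 0 = A
  A(0) - S(18) = (0-18) mod 26 = 8 = I
  O(14) - B(1) = (14-1) mod 26 = 13 = N
  L(11) - S(18) = (11-18) mod 26 = 19 = T
  F(5) - B(1) = (5-1) mod 26 = 4 = E
  P(15) - S(18) = (15-18) mod 26 = 23 = X
  U(20) - B(1) = (20-1) mod 26 = 19 = T
Plaintext: PLAINTEXT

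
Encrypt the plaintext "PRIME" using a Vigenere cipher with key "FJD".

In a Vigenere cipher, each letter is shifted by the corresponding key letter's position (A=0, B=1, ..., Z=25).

Step 1: Repeat key to match plaintext length:
  Plaintext: PRIME
  Key:       FJDFJ
Step 2: Encrypt each letter:
  P(15) + F(5) = (15+5) mod 26 = 20 = U
  R(17) + J(9) = (17+9) mod 26 = 0 = A
  I(8) + D(3) = (8+3) mod 26 = 11 = L
  M(12) + F(5) = (12+5) mod 26 = 17 = R
  E(4) + J(9) = (4+9) mod 26 = 13 = N
Ciphertext: UALRN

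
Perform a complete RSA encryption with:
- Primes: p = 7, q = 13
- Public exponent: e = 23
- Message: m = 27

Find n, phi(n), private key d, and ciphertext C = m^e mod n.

Step 1: n = 7 * 13 = 91.
Step 2: phi(n) = (7-1)(13-1) = 6 * 12 = 72.
Step 3: Find d = 23^(-1) mod 72 = 47.
  Verify: 23 * 47 = 1081 = 1 (mod 72).
Step 4: C = 27^23 mod 91 = 27.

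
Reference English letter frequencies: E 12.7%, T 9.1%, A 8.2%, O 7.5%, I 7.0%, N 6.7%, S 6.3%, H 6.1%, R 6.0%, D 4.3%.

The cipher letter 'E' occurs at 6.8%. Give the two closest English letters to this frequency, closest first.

Step 1: Observed frequency of 'E' is 6.8%.
Step 2: Compute distances to each reference frequency and sort:
  N (6.7%): difference = 0.1% <-- BEST
  I (7.0%): difference = 0.2% <-- RUNNER-UP
  S (6.3%): difference = 0.5%
  O (7.5%): difference = 0.7%
  H (6.1%): difference = 0.7%
Step 3: Most likely is 'N' (6.7%, diff 0.1%); second most likely is 'I' (7.0%, diff 0.2%).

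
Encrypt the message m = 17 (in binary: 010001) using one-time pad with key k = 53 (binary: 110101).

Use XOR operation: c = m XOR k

Step 1: Write out the XOR operation bit by bit:
  Message: 010001
  Key:     110101
  XOR:     100100
Step 2: Convert to decimal: 100100 = 36.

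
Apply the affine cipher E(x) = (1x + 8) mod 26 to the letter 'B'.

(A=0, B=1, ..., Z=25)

Step 1: Convert 'B' to number: x = 1.
Step 2: E(1) = (1 * 1 + 8) mod 26 = 9 mod 26 = 9.
Step 3: Convert 9 back to letter: J.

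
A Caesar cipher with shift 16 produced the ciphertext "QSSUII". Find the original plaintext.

Step 1: Reverse the shift by subtracting 16 from each letter position.
  Q (position 16) -> position (16-16) mod 26 = 0 -> A
  S (position 18) -> position (18-16) mod 26 = 2 -> C
  S (position 18) -> position (18-16) mod 26 = 2 -> C
  U (position 20) -> position (20-16) mod 26 = 4 -> E
  I (position 8) -> position (8-16) mod 26 = 18 -> S
  I (position 8) -> position (8-16) mod 26 = 18 -> S
Decrypted message: ACCESS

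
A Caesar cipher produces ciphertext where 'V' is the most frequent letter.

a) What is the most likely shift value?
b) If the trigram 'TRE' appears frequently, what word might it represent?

Step 1: In English, 'E' is the most frequent letter (12.7%).
Step 2: The most frequent ciphertext letter is 'V' (position 21).
Step 3: Shift = (21 - 4) mod 26 = 17.
Step 4: Decrypt 'TRE' by shifting back 17:
  T -> C
  R -> A
  E -> N
Step 5: 'TRE' decrypts to 'CAN'.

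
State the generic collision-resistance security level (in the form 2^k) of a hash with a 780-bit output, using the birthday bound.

Step 1: The birthday paradox gives collision probability ~50% after sqrt(2^n) = 2^(n/2) hashes.
Step 2: For 780-bit output: 2^(780/2) = 2^390.
Step 3: Approximately 2^390 hash computations needed.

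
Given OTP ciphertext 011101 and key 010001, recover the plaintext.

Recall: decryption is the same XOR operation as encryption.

Step 1: XOR ciphertext with key:
  Ciphertext: 011101
  Key:        010001
  XOR:        001100
Step 2: Plaintext = 001100 = 12 in decimal.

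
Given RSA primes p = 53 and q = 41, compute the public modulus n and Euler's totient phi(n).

Step 1: n = p * q = 53 * 41 = 2173.
Step 2: phi(n) = (p-1)(q-1) = 52 * 40 = 2080.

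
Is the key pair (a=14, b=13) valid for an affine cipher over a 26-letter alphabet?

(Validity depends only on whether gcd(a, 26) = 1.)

Step 1: Compute gcd(14, 26).
Step 2: gcd(14, 26) = 2.
Since gcd = 2 != 1, 14 shares a common factor with 26, so it cannot be used.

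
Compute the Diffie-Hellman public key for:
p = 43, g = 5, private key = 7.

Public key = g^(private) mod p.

Step 1: A = g^a mod p = 5^7 mod 43.
  5^1 mod 43 = 5
  5^2 mod 43 = (5 * 5) mod 43 = 25
  5^3 mod 43 = (25 * 5) mod 43 = 39
  5^4 mod 43 = (39 * 5) mod 43 = 23
  5^5 mod 43 = (23 * 5) mod 43 = 29
  5^6 mod 43 = (29 * 5) mod 43 = 16
  5^7 mod 43 = (16 * 5) mod 43 = 37
Result: A = 37.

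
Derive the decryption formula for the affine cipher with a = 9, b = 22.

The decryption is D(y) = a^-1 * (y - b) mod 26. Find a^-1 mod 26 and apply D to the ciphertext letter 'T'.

Step 1: Find a^-1, the modular inverse of 9 mod 26.
Step 2: We need 9 * a^-1 = 1 (mod 26).
Step 3: 9 * 3 = 27 = 1 * 26 + 1, so a^-1 = 3.
Step 4: D(y) = 3(y - 22) mod 26.
Step 5: Apply to 'T' (y = 19): D(19) = 3 * (19 - 22) mod 26 = 3 * -3 mod 26 = 17 -> 'R'.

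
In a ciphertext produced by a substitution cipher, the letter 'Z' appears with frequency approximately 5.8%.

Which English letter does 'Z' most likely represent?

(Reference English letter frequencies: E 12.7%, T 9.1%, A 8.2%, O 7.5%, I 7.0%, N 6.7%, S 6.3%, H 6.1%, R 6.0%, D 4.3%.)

Step 1: The observed frequency is 5.8%.
Step 2: Compare with English frequencies:
  E: 12.7% (difference: 6.9%)
  T: 9.1% (difference: 3.3%)
  A: 8.2% (difference: 2.4%)
  O: 7.5% (difference: 1.7%)
  I: 7.0% (difference: 1.2%)
  N: 6.7% (difference: 0.9%)
  S: 6.3% (difference: 0.5%)
  H: 6.1% (difference: 0.3%)
  R: 6.0% (difference: 0.2%) <-- closest
  D: 4.3% (difference: 1.5%)
Step 3: 'Z' most likely represents 'R' (frequency 6.0%).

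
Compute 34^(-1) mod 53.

Step 1: We need x such that 34 * x = 1 (mod 53).
Step 2: Using the extended Euclidean algorithm or trial:
  34 * 39 = 1326 = 25 * 53 + 1.
Step 3: Since 1326 mod 53 = 1, the inverse is x = 39.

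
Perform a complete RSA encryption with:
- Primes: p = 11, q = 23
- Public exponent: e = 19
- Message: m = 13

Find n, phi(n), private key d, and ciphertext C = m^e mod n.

Step 1: n = 11 * 23 = 253.
Step 2: phi(n) = (11-1)(23-1) = 10 * 22 = 220.
Step 3: Find d = 19^(-1) mod 220 = 139.
  Verify: 19 * 139 = 2641 = 1 (mod 220).
Step 4: C = 13^19 mod 253 = 94.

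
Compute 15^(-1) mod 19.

Step 1: We need x such that 15 * x = 1 (mod 19).
Step 2: Using the extended Euclidean algorithm or trial:
  15 * 14 = 210 = 11 * 19 + 1.
Step 3: Since 210 mod 19 = 1, the inverse is x = 14.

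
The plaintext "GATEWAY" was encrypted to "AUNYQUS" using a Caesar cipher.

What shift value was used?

Step 1: Compare first letters: G (position 6) -> A (position 0).
Step 2: Shift = (0 - 6) mod 26 = 20.
The shift value is 20.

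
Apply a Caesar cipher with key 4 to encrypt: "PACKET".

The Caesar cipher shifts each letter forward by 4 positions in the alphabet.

Step 1: For each letter, shift forward by 4 positions (mod 26).
  P (position 15) -> position (15+4) mod 26 = 19 -> T
  A (position 0) -> position (0+4) mod 26 = 4 -> E
  C (position 2) -> position (2+4) mod 26 = 6 -> G
  K (position 10) -> position (10+4) mod 26 = 14 -> O
  E (position 4) -> position (4+4) mod 26 = 8 -> I
  T (position 19) -> position (19+4) mod 26 = 23 -> X
Result: TEGOIX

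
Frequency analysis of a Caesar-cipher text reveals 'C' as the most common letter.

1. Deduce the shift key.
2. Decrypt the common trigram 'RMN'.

Step 1: In English, 'E' is the most frequent letter (12.7%).
Step 2: The most frequent ciphertext letter is 'C' (position 2).
Step 3: Shift = (2 - 4) mod 26 = 24.
Step 4: Decrypt 'RMN' by shifting back 24:
  R -> T
  M -> O
  N -> P
Step 5: 'RMN' decrypts to 'TOP'.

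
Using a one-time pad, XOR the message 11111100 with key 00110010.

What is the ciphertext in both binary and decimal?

Step 1: Write out the XOR operation bit by bit:
  Message: 11111100
  Key:     00110010
  XOR:     11001110
Step 2: Convert to decimal: 11001110 = 206.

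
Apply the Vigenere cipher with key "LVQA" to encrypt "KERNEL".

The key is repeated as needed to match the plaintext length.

Step 1: Repeat key to match plaintext length:
  Plaintext: KERNEL
  Key:       LVQALV
Step 2: Encrypt each letter:
  K(10) + L(11) = (10+11) mod 26 = 21 = V
  E(4) + V(21) = (4+21) mod 26 = 25 = Z
  R(17) + Q(16) = (17+16) mod 26 = 7 = H
  N(13) + A(0) = (13+0) mod 26 = 13 = N
  E(4) + L(11) = (4+11) mod 26 = 15 = P
  L(11) + V(21) = (11+21) mod 26 = 6 = G
Ciphertext: VZHNPG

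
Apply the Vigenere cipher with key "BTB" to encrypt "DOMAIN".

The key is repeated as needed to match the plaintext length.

Step 1: Repeat key to match plaintext length:
  Plaintext: DOMAIN
  Key:       BTBBTB
Step 2: Encrypt each letter:
  D(3) + B(1) = (3+1) mod 26 = 4 = E
  O(14) + T(19) = (14+19) mod 26 = 7 = H
  M(12) + B(1) = (12+1) mod 26 = 13 = N
  A(0) + B(1) = (0+1) mod 26 = 1 = B
  I(8) + T(19) = (8+19) mod 26 = 1 = B
  N(13) + B(1) = (13+1) mod 26 = 14 = O
Ciphertext: EHNBBO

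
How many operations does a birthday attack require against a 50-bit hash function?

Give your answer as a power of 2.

Step 1: The birthday paradox gives collision probability ~50% after sqrt(2^n) = 2^(n/2) hashes.
Step 2: For 50-bit output: 2^(50/2) = 2^25.
Step 3: Approximately 2^25 hash computations needed.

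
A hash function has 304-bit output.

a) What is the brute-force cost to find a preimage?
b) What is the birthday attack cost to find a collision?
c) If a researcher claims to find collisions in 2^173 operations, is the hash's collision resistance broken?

Step 1: Preimage resistance requires brute-force of 2^304 operations.
Step 2: Collision resistance (birthday bound) = 2^(304/2) = 2^152.
Step 3: The claimed attack costs 2^173 operations.
Step 4: Since 2^173 >= 2^152, the claimed attack is no faster than the generic birthday attack, so this does not break collision resistance.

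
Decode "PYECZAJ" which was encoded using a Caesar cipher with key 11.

Step 1: Reverse the shift by subtracting 11 from each letter position.
  P (position 15) -> position (15-11) mod 26 = 4 -> E
  Y (position 24) -> position (24-11) mod 26 = 13 -> N
  E (position 4) -> position (4-11) mod 26 = 19 -> T
  C (position 2) -> position (2-11) mod 26 = 17 -> R
  Z (position 25) -> position (25-11) mod 26 = 14 -> O
  A (position 0) -> position (0-11) mod 26 = 15 -> P
  J (position 9) -> position (9-11) mod 26 = 24 -> Y
Decrypted message: ENTROPY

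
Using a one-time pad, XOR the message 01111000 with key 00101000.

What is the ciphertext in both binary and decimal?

Step 1: Write out the XOR operation bit by bit:
  Message: 01111000
  Key:     00101000
  XOR:     01010000
Step 2: Convert to decimal: 01010000 = 80.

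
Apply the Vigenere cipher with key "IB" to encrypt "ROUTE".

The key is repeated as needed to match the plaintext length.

Step 1: Repeat key to match plaintext length:
  Plaintext: ROUTE
  Key:       IBIBI
Step 2: Encrypt each letter:
  R(17) + I(8) = (17+8) mod 26 = 25 = Z
  O(14) + B(1) = (14+1) mod 26 = 15 = P
  U(20) + I(8) = (20+8) mod 26 = 2 = C
  T(19) + B(1) = (19+1) mod 26 = 20 = U
  E(4) + I(8) = (4+8) mod 26 = 12 = M
Ciphertext: ZPCUM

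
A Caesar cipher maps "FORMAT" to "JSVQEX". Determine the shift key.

Step 1: Compare first letters: F (position 5) -> J (position 9).
Step 2: Shift = (9 - 5) mod 26 = 4.
The shift value is 4.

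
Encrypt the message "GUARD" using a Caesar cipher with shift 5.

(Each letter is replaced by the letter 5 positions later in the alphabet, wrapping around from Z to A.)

Step 1: For each letter, shift forward by 5 positions (mod 26).
  G (position 6) -> position (6+5) mod 26 = 11 -> L
  U (position 20) -> position (20+5) mod 26 = 25 -> Z
  A (position 0) -> position (0+5) mod 26 = 5 -> F
  R (position 17) -> position (17+5) mod 26 = 22 -> W
  D (position 3) -> position (3+5) mod 26 = 8 -> I
Result: LZFWI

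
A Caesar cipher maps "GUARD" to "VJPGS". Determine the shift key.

Step 1: Compare first letters: G (position 6) -> V (position 21).
Step 2: Shift = (21 - 6) mod 26 = 15.
The shift value is 15.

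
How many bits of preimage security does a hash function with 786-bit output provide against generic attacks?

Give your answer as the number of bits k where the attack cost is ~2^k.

Step 1: The hash has a 786-bit output.
Step 2: Preimage resistance means: given a digest h(x), it should be infeasible to find any input that hashes to it.
With a 786-bit output there are 2^786 possible digests, so a generic brute-force preimage search costs about 2^786 evaluations.
Step 3: Security level = 786 bits.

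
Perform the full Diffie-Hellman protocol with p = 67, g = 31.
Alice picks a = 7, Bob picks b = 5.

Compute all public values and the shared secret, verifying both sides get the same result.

Step 1: A = g^a mod p = 31^7 mod 67 = 34.
Step 2: B = g^b mod p = 31^5 mod 67 = 51.
Step 3: Alice computes s = B^a mod p = 51^7 mod 67 = 44.
Step 4: Bob computes s = A^b mod p = 34^5 mod 67 = 44.
Both sides agree: shared secret = 44.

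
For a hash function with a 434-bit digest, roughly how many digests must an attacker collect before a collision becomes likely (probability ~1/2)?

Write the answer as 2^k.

Step 1: The birthday paradox gives collision probability ~50% after sqrt(2^n) = 2^(n/2) hashes.
Step 2: For 434-bit output: 2^(434/2) = 2^217.
Step 3: Approximately 2^217 hash computations needed.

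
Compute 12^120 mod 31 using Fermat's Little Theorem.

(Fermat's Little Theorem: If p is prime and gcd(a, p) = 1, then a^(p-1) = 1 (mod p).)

Step 1: Since 31 is prime, by Fermat's Little Theorem: 12^30 = 1 (mod 31).
Step 2: Reduce exponent: 120 mod 30 = 0.
Step 3: So 12^120 = 12^0 (mod 31).
Step 4: 12^0 mod 31 = 1.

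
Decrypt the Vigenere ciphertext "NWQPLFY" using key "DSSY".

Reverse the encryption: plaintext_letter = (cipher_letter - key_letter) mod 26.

Step 1: Extend key: DSSYDSS
Step 2: Decrypt each letter (c - k) mod 26:
  N(13) - D(3) = (13-3) mod 26 = 10 = K
  W(22) - S(18) = (22-18) mod 26 = 4 = E
  Q(16) - S(18) = (16-18) mod 26 = 24 = Y
  P(15) - Y(24) = (15-24) mod 26 = 17 = R
  L(11) - D(3) = (11-3) mod 26 = 8 = I
  F(5) - S(18) = (5-18) mod 26 = 13 = N
  Y(24) - S(18) = (24-18) mod 26 = 6 = G
Plaintext: KEYRING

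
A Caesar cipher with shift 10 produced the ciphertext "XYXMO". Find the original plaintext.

Step 1: Reverse the shift by subtracting 10 from each letter position.
  X (position 23) -> position (23-10) mod 26 = 13 -> N
  Y (position 24) -> position (24-10) mod 26 = 14 -> O
  X (position 23) -> position (23-10) mod 26 = 13 -> N
  M (position 12) -> position (12-10) mod 26 = 2 -> C
  O (position 14) -> position (14-10) mod 26 = 4 -> E
Decrypted message: NONCE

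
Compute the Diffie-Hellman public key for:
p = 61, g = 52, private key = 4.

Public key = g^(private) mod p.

Step 1: A = g^a mod p = 52^4 mod 61.
  52^1 mod 61 = 52
  52^2 mod 61 = (52 * 52) mod 61 = 20
  52^3 mod 61 = (20 * 52) mod 61 = 3
  52^4 mod 61 = (3 * 52) mod 61 = 34
Result: A = 34.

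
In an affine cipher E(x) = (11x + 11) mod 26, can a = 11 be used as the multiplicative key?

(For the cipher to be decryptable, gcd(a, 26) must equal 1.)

Step 1: Compute gcd(11, 26).
Step 2: gcd(11, 26) = 1.
Since gcd = 1, 11 is coprime with 26, so it is a valid key.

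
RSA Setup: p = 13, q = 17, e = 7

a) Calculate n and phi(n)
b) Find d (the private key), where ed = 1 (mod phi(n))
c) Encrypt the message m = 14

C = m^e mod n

Step 1: n = 13 * 17 = 221.
Step 2: phi(n) = (13-1)(17-1) = 12 * 16 = 192.
Step 3: Find d = 7^(-1) mod 192 = 55.
  Verify: 7 * 55 = 385 = 1 (mod 192).
Step 4: C = 14^7 mod 221 = 40.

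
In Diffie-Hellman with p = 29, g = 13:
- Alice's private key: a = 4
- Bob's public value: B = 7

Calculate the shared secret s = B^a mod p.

Step 1: s = B^a mod p = 7^4 mod 29.
  7^1 mod 29 = 7
  7^2 mod 29 = (7 * 7) mod 29 = 20
  7^3 mod 29 = (20 * 7) mod 29 = 24
  7^4 mod 29 = (24 * 7) mod 29 = 23
Result: shared secret = 23.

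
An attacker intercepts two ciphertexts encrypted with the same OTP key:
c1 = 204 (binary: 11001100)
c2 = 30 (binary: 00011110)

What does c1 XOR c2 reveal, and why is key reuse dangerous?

Step 1: c1 XOR c2 = (m1 XOR k) XOR (m2 XOR k).
Step 2: By XOR associativity/commutativity: = m1 XOR m2 XOR k XOR k = m1 XOR m2.
Step 3: 11001100 XOR 00011110 = 11010010 = 210.
Step 4: The key cancels out! An attacker learns m1 XOR m2 = 210, revealing the relationship between plaintexts.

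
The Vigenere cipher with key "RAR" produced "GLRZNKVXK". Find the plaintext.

Step 1: Extend key: RARRARRAR
Step 2: Decrypt each letter (c - k) mod 26:
  G(6) - R(17) = (6-17) mod 26 = 15 = P
  L(11) - A(0) = (11-0) mod 26 = 11 = L
  R(17) - R(17) = (17-17) mod 26 = 0 = A
  Z(25) - R(17) = (25-17) mod 26 = 8 = I
  N(13) - A(0) = (13-0) mod 26 = 13 = N
  K(10) - R(17) = (10-17) mod 26 = 19 = T
  V(21) - R(17) = (21-17) mod 26 = 4 = E
  X(23) - A(0) = (23-0) mod 26 = 23 = X
  K(10) - R(17) = (10-17) mod 26 = 19 = T
Plaintext: PLAINTEXT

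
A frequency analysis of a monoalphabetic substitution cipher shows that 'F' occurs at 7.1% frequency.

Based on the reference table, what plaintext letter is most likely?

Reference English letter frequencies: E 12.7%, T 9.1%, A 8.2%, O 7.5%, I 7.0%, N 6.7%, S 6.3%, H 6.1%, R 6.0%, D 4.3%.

Step 1: The observed frequency is 7.1%.
Step 2: Compare with English frequencies:
  E: 12.7% (difference: 5.6%)
  T: 9.1% (difference: 2.0%)
  A: 8.2% (difference: 1.1%)
  O: 7.5% (difference: 0.4%)
  I: 7.0% (difference: 0.1%) <-- closest
  N: 6.7% (difference: 0.4%)
  S: 6.3% (difference: 0.8%)
  H: 6.1% (difference: 1.0%)
  R: 6.0% (difference: 1.1%)
  D: 4.3% (difference: 2.8%)
Step 3: 'F' most likely represents 'I' (frequency 7.0%).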